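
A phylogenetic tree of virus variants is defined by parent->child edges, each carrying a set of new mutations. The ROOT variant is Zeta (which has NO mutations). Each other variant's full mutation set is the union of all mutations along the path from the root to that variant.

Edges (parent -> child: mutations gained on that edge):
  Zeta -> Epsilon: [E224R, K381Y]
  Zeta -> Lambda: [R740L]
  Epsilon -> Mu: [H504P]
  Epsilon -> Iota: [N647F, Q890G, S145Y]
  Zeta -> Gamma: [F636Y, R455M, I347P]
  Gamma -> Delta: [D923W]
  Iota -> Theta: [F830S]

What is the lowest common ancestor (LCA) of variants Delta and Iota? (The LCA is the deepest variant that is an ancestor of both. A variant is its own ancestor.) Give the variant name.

Path from root to Delta: Zeta -> Gamma -> Delta
  ancestors of Delta: {Zeta, Gamma, Delta}
Path from root to Iota: Zeta -> Epsilon -> Iota
  ancestors of Iota: {Zeta, Epsilon, Iota}
Common ancestors: {Zeta}
Walk up from Iota: Iota (not in ancestors of Delta), Epsilon (not in ancestors of Delta), Zeta (in ancestors of Delta)
Deepest common ancestor (LCA) = Zeta

Answer: Zeta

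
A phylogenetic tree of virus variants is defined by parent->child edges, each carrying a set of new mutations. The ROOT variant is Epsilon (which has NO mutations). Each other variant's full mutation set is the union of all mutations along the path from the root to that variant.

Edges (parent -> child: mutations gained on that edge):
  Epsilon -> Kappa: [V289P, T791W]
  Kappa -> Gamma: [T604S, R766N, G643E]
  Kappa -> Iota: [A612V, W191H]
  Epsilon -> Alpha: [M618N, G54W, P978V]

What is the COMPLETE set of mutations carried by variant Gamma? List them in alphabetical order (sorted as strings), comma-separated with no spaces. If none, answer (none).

Answer: G643E,R766N,T604S,T791W,V289P

Derivation:
At Epsilon: gained [] -> total []
At Kappa: gained ['V289P', 'T791W'] -> total ['T791W', 'V289P']
At Gamma: gained ['T604S', 'R766N', 'G643E'] -> total ['G643E', 'R766N', 'T604S', 'T791W', 'V289P']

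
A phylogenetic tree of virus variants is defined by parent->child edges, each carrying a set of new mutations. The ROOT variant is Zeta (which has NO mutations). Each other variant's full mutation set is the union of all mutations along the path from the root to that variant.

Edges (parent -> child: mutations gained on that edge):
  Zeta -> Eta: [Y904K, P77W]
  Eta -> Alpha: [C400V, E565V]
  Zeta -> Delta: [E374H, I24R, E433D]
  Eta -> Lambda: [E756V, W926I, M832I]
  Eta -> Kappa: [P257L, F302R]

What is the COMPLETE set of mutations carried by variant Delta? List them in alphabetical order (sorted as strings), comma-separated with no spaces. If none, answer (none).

Answer: E374H,E433D,I24R

Derivation:
At Zeta: gained [] -> total []
At Delta: gained ['E374H', 'I24R', 'E433D'] -> total ['E374H', 'E433D', 'I24R']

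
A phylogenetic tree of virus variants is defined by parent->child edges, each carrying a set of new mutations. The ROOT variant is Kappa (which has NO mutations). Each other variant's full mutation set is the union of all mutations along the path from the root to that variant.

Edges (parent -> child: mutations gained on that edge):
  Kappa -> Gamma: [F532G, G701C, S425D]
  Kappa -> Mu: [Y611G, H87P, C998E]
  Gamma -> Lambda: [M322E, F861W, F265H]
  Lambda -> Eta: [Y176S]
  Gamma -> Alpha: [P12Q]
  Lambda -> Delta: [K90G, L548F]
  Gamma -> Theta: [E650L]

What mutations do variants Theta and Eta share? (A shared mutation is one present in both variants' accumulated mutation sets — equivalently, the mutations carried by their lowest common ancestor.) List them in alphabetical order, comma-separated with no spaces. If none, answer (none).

Answer: F532G,G701C,S425D

Derivation:
Accumulating mutations along path to Theta:
  At Kappa: gained [] -> total []
  At Gamma: gained ['F532G', 'G701C', 'S425D'] -> total ['F532G', 'G701C', 'S425D']
  At Theta: gained ['E650L'] -> total ['E650L', 'F532G', 'G701C', 'S425D']
Mutations(Theta) = ['E650L', 'F532G', 'G701C', 'S425D']
Accumulating mutations along path to Eta:
  At Kappa: gained [] -> total []
  At Gamma: gained ['F532G', 'G701C', 'S425D'] -> total ['F532G', 'G701C', 'S425D']
  At Lambda: gained ['M322E', 'F861W', 'F265H'] -> total ['F265H', 'F532G', 'F861W', 'G701C', 'M322E', 'S425D']
  At Eta: gained ['Y176S'] -> total ['F265H', 'F532G', 'F861W', 'G701C', 'M322E', 'S425D', 'Y176S']
Mutations(Eta) = ['F265H', 'F532G', 'F861W', 'G701C', 'M322E', 'S425D', 'Y176S']
Intersection: ['E650L', 'F532G', 'G701C', 'S425D'] ∩ ['F265H', 'F532G', 'F861W', 'G701C', 'M322E', 'S425D', 'Y176S'] = ['F532G', 'G701C', 'S425D']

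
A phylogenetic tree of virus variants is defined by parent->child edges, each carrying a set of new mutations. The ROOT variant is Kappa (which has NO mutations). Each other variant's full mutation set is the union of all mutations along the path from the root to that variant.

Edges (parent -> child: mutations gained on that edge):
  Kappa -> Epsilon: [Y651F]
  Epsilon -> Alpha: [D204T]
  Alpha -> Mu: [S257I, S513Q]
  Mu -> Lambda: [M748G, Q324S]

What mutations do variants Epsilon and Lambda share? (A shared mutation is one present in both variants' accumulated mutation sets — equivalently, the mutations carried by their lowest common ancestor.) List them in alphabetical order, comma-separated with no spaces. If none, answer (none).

Answer: Y651F

Derivation:
Accumulating mutations along path to Epsilon:
  At Kappa: gained [] -> total []
  At Epsilon: gained ['Y651F'] -> total ['Y651F']
Mutations(Epsilon) = ['Y651F']
Accumulating mutations along path to Lambda:
  At Kappa: gained [] -> total []
  At Epsilon: gained ['Y651F'] -> total ['Y651F']
  At Alpha: gained ['D204T'] -> total ['D204T', 'Y651F']
  At Mu: gained ['S257I', 'S513Q'] -> total ['D204T', 'S257I', 'S513Q', 'Y651F']
  At Lambda: gained ['M748G', 'Q324S'] -> total ['D204T', 'M748G', 'Q324S', 'S257I', 'S513Q', 'Y651F']
Mutations(Lambda) = ['D204T', 'M748G', 'Q324S', 'S257I', 'S513Q', 'Y651F']
Intersection: ['Y651F'] ∩ ['D204T', 'M748G', 'Q324S', 'S257I', 'S513Q', 'Y651F'] = ['Y651F']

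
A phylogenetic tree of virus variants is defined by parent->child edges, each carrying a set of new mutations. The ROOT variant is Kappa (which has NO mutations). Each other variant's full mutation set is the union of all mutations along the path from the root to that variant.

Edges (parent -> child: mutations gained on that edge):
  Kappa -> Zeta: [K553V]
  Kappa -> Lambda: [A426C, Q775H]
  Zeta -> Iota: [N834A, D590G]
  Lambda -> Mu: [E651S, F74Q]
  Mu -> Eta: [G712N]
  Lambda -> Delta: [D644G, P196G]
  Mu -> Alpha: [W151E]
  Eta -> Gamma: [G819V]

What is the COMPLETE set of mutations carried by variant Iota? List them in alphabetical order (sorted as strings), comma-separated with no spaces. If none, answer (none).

At Kappa: gained [] -> total []
At Zeta: gained ['K553V'] -> total ['K553V']
At Iota: gained ['N834A', 'D590G'] -> total ['D590G', 'K553V', 'N834A']

Answer: D590G,K553V,N834A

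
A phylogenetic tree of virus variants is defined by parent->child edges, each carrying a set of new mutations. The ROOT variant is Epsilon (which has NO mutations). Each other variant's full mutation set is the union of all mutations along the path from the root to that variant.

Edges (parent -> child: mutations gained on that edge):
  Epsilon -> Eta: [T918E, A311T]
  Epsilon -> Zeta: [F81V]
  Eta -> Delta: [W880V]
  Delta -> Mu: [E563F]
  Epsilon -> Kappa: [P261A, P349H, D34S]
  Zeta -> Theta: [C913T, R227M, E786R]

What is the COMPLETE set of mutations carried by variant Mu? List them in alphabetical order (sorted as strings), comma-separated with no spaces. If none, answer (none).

Answer: A311T,E563F,T918E,W880V

Derivation:
At Epsilon: gained [] -> total []
At Eta: gained ['T918E', 'A311T'] -> total ['A311T', 'T918E']
At Delta: gained ['W880V'] -> total ['A311T', 'T918E', 'W880V']
At Mu: gained ['E563F'] -> total ['A311T', 'E563F', 'T918E', 'W880V']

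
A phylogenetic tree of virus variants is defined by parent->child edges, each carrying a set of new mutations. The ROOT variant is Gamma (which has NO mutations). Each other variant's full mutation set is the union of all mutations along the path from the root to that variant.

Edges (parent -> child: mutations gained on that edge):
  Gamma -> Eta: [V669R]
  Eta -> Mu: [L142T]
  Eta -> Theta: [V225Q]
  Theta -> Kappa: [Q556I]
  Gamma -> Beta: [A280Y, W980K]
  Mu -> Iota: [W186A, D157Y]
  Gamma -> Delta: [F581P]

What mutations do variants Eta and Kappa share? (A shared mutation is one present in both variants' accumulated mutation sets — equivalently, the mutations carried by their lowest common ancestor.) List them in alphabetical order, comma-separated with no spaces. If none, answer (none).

Answer: V669R

Derivation:
Accumulating mutations along path to Eta:
  At Gamma: gained [] -> total []
  At Eta: gained ['V669R'] -> total ['V669R']
Mutations(Eta) = ['V669R']
Accumulating mutations along path to Kappa:
  At Gamma: gained [] -> total []
  At Eta: gained ['V669R'] -> total ['V669R']
  At Theta: gained ['V225Q'] -> total ['V225Q', 'V669R']
  At Kappa: gained ['Q556I'] -> total ['Q556I', 'V225Q', 'V669R']
Mutations(Kappa) = ['Q556I', 'V225Q', 'V669R']
Intersection: ['V669R'] ∩ ['Q556I', 'V225Q', 'V669R'] = ['V669R']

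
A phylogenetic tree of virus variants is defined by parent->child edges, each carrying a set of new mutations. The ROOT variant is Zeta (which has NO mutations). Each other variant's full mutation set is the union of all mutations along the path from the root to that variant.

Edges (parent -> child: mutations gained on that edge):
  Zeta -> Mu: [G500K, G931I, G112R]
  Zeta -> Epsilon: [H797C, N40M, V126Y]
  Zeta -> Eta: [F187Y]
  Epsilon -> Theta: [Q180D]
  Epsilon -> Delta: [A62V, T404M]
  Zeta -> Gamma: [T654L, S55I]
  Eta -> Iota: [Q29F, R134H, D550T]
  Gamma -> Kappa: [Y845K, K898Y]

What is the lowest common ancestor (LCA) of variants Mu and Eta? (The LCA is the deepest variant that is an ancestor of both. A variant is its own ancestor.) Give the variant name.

Path from root to Mu: Zeta -> Mu
  ancestors of Mu: {Zeta, Mu}
Path from root to Eta: Zeta -> Eta
  ancestors of Eta: {Zeta, Eta}
Common ancestors: {Zeta}
Walk up from Eta: Eta (not in ancestors of Mu), Zeta (in ancestors of Mu)
Deepest common ancestor (LCA) = Zeta

Answer: Zeta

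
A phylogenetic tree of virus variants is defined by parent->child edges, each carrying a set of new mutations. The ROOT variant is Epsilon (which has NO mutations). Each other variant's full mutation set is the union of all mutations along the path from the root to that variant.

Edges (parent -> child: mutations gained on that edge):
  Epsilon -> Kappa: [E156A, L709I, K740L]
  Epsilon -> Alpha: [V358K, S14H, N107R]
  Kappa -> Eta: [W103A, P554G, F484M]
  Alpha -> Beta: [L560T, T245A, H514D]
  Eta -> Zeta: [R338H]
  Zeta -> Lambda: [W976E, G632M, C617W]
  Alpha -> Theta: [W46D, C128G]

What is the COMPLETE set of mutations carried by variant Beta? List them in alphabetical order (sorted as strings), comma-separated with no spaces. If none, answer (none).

At Epsilon: gained [] -> total []
At Alpha: gained ['V358K', 'S14H', 'N107R'] -> total ['N107R', 'S14H', 'V358K']
At Beta: gained ['L560T', 'T245A', 'H514D'] -> total ['H514D', 'L560T', 'N107R', 'S14H', 'T245A', 'V358K']

Answer: H514D,L560T,N107R,S14H,T245A,V358K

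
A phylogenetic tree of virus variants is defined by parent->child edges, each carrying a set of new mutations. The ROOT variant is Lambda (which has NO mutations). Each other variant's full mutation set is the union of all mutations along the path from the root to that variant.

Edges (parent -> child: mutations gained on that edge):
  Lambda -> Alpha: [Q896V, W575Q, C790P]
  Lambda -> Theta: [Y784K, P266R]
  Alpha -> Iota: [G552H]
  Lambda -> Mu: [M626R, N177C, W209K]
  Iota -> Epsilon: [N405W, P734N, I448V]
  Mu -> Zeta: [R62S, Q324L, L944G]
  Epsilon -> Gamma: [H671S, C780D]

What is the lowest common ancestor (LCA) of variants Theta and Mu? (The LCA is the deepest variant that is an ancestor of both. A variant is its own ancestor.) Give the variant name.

Path from root to Theta: Lambda -> Theta
  ancestors of Theta: {Lambda, Theta}
Path from root to Mu: Lambda -> Mu
  ancestors of Mu: {Lambda, Mu}
Common ancestors: {Lambda}
Walk up from Mu: Mu (not in ancestors of Theta), Lambda (in ancestors of Theta)
Deepest common ancestor (LCA) = Lambda

Answer: Lambda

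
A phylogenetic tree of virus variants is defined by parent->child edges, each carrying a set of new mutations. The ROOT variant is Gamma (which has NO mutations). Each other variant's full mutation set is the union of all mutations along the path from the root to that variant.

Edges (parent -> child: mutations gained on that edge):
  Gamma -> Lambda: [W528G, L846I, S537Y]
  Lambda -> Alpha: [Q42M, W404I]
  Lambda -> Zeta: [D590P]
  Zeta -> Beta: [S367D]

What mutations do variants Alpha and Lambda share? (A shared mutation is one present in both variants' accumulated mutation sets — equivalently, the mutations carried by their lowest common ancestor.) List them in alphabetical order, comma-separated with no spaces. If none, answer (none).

Answer: L846I,S537Y,W528G

Derivation:
Accumulating mutations along path to Alpha:
  At Gamma: gained [] -> total []
  At Lambda: gained ['W528G', 'L846I', 'S537Y'] -> total ['L846I', 'S537Y', 'W528G']
  At Alpha: gained ['Q42M', 'W404I'] -> total ['L846I', 'Q42M', 'S537Y', 'W404I', 'W528G']
Mutations(Alpha) = ['L846I', 'Q42M', 'S537Y', 'W404I', 'W528G']
Accumulating mutations along path to Lambda:
  At Gamma: gained [] -> total []
  At Lambda: gained ['W528G', 'L846I', 'S537Y'] -> total ['L846I', 'S537Y', 'W528G']
Mutations(Lambda) = ['L846I', 'S537Y', 'W528G']
Intersection: ['L846I', 'Q42M', 'S537Y', 'W404I', 'W528G'] ∩ ['L846I', 'S537Y', 'W528G'] = ['L846I', 'S537Y', 'W528G']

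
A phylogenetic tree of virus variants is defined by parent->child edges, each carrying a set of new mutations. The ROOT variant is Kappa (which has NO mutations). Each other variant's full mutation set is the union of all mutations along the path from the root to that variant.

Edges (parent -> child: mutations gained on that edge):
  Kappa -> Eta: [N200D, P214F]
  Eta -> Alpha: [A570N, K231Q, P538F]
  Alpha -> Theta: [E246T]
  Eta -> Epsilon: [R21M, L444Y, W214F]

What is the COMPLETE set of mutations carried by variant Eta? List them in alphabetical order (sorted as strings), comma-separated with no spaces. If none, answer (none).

At Kappa: gained [] -> total []
At Eta: gained ['N200D', 'P214F'] -> total ['N200D', 'P214F']

Answer: N200D,P214F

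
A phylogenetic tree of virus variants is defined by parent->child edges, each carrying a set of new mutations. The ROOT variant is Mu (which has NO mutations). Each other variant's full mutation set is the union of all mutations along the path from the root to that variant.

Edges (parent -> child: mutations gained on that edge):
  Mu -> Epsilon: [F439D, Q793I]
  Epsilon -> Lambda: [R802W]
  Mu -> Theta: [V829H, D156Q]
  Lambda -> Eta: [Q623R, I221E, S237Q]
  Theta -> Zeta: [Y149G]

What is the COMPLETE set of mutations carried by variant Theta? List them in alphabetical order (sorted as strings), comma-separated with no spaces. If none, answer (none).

Answer: D156Q,V829H

Derivation:
At Mu: gained [] -> total []
At Theta: gained ['V829H', 'D156Q'] -> total ['D156Q', 'V829H']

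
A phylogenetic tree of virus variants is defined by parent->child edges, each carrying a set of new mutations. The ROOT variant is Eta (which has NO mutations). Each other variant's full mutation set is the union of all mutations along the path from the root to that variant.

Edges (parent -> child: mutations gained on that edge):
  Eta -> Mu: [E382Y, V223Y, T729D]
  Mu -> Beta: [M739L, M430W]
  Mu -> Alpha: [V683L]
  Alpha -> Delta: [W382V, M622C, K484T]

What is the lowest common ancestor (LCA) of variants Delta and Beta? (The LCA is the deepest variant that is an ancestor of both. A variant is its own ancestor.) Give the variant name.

Path from root to Delta: Eta -> Mu -> Alpha -> Delta
  ancestors of Delta: {Eta, Mu, Alpha, Delta}
Path from root to Beta: Eta -> Mu -> Beta
  ancestors of Beta: {Eta, Mu, Beta}
Common ancestors: {Eta, Mu}
Walk up from Beta: Beta (not in ancestors of Delta), Mu (in ancestors of Delta), Eta (in ancestors of Delta)
Deepest common ancestor (LCA) = Mu

Answer: Mu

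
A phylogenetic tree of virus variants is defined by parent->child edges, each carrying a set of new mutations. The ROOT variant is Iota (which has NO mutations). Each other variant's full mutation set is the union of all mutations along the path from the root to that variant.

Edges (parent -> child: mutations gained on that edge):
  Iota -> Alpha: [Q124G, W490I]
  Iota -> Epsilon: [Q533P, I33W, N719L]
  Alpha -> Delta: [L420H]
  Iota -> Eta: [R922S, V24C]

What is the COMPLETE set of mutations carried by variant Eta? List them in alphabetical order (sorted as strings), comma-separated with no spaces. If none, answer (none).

Answer: R922S,V24C

Derivation:
At Iota: gained [] -> total []
At Eta: gained ['R922S', 'V24C'] -> total ['R922S', 'V24C']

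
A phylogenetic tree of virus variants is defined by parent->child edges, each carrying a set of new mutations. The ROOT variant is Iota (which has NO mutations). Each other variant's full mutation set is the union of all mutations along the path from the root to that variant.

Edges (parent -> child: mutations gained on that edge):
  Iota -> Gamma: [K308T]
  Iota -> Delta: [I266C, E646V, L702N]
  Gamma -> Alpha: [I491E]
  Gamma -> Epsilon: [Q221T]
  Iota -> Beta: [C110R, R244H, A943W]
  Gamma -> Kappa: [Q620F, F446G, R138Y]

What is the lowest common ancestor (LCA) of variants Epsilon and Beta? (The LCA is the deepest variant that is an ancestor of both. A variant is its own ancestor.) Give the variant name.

Answer: Iota

Derivation:
Path from root to Epsilon: Iota -> Gamma -> Epsilon
  ancestors of Epsilon: {Iota, Gamma, Epsilon}
Path from root to Beta: Iota -> Beta
  ancestors of Beta: {Iota, Beta}
Common ancestors: {Iota}
Walk up from Beta: Beta (not in ancestors of Epsilon), Iota (in ancestors of Epsilon)
Deepest common ancestor (LCA) = Iota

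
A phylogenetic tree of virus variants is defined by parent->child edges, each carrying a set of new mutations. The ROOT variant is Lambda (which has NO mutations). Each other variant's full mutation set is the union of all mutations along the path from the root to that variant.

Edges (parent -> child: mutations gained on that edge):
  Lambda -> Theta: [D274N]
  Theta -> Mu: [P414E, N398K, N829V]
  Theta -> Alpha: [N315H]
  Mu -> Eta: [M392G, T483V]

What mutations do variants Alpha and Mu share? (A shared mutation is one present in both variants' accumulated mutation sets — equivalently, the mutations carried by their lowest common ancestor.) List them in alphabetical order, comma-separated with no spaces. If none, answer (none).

Accumulating mutations along path to Alpha:
  At Lambda: gained [] -> total []
  At Theta: gained ['D274N'] -> total ['D274N']
  At Alpha: gained ['N315H'] -> total ['D274N', 'N315H']
Mutations(Alpha) = ['D274N', 'N315H']
Accumulating mutations along path to Mu:
  At Lambda: gained [] -> total []
  At Theta: gained ['D274N'] -> total ['D274N']
  At Mu: gained ['P414E', 'N398K', 'N829V'] -> total ['D274N', 'N398K', 'N829V', 'P414E']
Mutations(Mu) = ['D274N', 'N398K', 'N829V', 'P414E']
Intersection: ['D274N', 'N315H'] ∩ ['D274N', 'N398K', 'N829V', 'P414E'] = ['D274N']

Answer: D274N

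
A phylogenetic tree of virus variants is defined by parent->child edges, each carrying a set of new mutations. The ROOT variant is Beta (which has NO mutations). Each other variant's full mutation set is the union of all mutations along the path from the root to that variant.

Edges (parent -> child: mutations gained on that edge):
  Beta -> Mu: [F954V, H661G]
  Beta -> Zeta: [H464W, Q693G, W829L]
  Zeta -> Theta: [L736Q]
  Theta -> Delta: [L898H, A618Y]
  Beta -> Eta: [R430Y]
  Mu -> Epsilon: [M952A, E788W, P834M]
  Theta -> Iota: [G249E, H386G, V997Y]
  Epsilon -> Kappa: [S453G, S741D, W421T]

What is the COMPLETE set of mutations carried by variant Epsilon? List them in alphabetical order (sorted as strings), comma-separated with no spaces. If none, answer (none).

At Beta: gained [] -> total []
At Mu: gained ['F954V', 'H661G'] -> total ['F954V', 'H661G']
At Epsilon: gained ['M952A', 'E788W', 'P834M'] -> total ['E788W', 'F954V', 'H661G', 'M952A', 'P834M']

Answer: E788W,F954V,H661G,M952A,P834M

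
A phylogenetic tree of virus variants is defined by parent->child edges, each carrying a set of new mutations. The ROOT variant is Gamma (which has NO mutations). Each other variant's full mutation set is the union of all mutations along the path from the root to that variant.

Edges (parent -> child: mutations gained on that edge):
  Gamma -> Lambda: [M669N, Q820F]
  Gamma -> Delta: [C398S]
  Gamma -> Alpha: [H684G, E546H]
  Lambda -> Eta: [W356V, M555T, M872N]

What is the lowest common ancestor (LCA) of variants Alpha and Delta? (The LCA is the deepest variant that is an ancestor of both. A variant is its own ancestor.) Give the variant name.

Path from root to Alpha: Gamma -> Alpha
  ancestors of Alpha: {Gamma, Alpha}
Path from root to Delta: Gamma -> Delta
  ancestors of Delta: {Gamma, Delta}
Common ancestors: {Gamma}
Walk up from Delta: Delta (not in ancestors of Alpha), Gamma (in ancestors of Alpha)
Deepest common ancestor (LCA) = Gamma

Answer: Gamma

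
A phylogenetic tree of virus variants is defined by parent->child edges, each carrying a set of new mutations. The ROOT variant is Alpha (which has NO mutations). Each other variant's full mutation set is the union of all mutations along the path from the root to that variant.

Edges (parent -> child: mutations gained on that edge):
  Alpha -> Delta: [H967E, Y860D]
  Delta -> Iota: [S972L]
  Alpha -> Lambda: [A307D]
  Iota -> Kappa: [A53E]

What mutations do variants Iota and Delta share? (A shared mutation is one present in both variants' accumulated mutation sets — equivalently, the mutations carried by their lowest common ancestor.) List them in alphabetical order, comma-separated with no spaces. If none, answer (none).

Answer: H967E,Y860D

Derivation:
Accumulating mutations along path to Iota:
  At Alpha: gained [] -> total []
  At Delta: gained ['H967E', 'Y860D'] -> total ['H967E', 'Y860D']
  At Iota: gained ['S972L'] -> total ['H967E', 'S972L', 'Y860D']
Mutations(Iota) = ['H967E', 'S972L', 'Y860D']
Accumulating mutations along path to Delta:
  At Alpha: gained [] -> total []
  At Delta: gained ['H967E', 'Y860D'] -> total ['H967E', 'Y860D']
Mutations(Delta) = ['H967E', 'Y860D']
Intersection: ['H967E', 'S972L', 'Y860D'] ∩ ['H967E', 'Y860D'] = ['H967E', 'Y860D']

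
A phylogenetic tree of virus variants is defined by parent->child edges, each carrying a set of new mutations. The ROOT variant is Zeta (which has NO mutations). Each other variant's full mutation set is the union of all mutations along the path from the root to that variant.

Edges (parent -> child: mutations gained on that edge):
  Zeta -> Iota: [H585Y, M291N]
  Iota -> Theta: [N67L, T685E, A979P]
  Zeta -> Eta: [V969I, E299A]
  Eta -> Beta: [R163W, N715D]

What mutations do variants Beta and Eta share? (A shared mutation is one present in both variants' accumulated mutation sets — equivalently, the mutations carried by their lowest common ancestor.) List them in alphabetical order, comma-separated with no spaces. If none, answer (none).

Answer: E299A,V969I

Derivation:
Accumulating mutations along path to Beta:
  At Zeta: gained [] -> total []
  At Eta: gained ['V969I', 'E299A'] -> total ['E299A', 'V969I']
  At Beta: gained ['R163W', 'N715D'] -> total ['E299A', 'N715D', 'R163W', 'V969I']
Mutations(Beta) = ['E299A', 'N715D', 'R163W', 'V969I']
Accumulating mutations along path to Eta:
  At Zeta: gained [] -> total []
  At Eta: gained ['V969I', 'E299A'] -> total ['E299A', 'V969I']
Mutations(Eta) = ['E299A', 'V969I']
Intersection: ['E299A', 'N715D', 'R163W', 'V969I'] ∩ ['E299A', 'V969I'] = ['E299A', 'V969I']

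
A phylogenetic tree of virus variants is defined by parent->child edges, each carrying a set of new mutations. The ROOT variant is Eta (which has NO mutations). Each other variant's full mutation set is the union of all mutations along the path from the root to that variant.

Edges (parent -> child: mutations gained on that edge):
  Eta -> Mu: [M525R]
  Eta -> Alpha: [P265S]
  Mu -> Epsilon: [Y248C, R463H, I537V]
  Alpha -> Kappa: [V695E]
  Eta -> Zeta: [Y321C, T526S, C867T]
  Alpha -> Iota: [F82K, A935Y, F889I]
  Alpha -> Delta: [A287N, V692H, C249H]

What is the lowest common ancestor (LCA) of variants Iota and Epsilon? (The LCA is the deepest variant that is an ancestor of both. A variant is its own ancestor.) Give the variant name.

Answer: Eta

Derivation:
Path from root to Iota: Eta -> Alpha -> Iota
  ancestors of Iota: {Eta, Alpha, Iota}
Path from root to Epsilon: Eta -> Mu -> Epsilon
  ancestors of Epsilon: {Eta, Mu, Epsilon}
Common ancestors: {Eta}
Walk up from Epsilon: Epsilon (not in ancestors of Iota), Mu (not in ancestors of Iota), Eta (in ancestors of Iota)
Deepest common ancestor (LCA) = Eta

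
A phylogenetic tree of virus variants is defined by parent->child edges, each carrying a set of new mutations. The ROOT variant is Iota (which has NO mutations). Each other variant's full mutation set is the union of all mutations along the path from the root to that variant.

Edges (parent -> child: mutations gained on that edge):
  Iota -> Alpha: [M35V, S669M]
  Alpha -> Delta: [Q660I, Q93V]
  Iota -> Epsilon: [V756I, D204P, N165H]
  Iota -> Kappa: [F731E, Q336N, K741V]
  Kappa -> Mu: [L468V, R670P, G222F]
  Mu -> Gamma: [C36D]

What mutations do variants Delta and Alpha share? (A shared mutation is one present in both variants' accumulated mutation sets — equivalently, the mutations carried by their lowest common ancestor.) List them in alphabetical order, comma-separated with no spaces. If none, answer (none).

Accumulating mutations along path to Delta:
  At Iota: gained [] -> total []
  At Alpha: gained ['M35V', 'S669M'] -> total ['M35V', 'S669M']
  At Delta: gained ['Q660I', 'Q93V'] -> total ['M35V', 'Q660I', 'Q93V', 'S669M']
Mutations(Delta) = ['M35V', 'Q660I', 'Q93V', 'S669M']
Accumulating mutations along path to Alpha:
  At Iota: gained [] -> total []
  At Alpha: gained ['M35V', 'S669M'] -> total ['M35V', 'S669M']
Mutations(Alpha) = ['M35V', 'S669M']
Intersection: ['M35V', 'Q660I', 'Q93V', 'S669M'] ∩ ['M35V', 'S669M'] = ['M35V', 'S669M']

Answer: M35V,S669M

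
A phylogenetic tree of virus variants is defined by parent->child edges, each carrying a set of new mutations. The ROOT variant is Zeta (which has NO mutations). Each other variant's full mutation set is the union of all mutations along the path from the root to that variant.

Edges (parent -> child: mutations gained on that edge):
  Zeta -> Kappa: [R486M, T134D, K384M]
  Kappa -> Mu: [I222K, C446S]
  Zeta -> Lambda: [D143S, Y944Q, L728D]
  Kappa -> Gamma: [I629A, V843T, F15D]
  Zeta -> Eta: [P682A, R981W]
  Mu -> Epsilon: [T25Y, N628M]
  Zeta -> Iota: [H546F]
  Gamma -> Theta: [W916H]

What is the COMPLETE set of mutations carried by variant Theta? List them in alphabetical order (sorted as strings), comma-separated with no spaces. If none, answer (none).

At Zeta: gained [] -> total []
At Kappa: gained ['R486M', 'T134D', 'K384M'] -> total ['K384M', 'R486M', 'T134D']
At Gamma: gained ['I629A', 'V843T', 'F15D'] -> total ['F15D', 'I629A', 'K384M', 'R486M', 'T134D', 'V843T']
At Theta: gained ['W916H'] -> total ['F15D', 'I629A', 'K384M', 'R486M', 'T134D', 'V843T', 'W916H']

Answer: F15D,I629A,K384M,R486M,T134D,V843T,W916H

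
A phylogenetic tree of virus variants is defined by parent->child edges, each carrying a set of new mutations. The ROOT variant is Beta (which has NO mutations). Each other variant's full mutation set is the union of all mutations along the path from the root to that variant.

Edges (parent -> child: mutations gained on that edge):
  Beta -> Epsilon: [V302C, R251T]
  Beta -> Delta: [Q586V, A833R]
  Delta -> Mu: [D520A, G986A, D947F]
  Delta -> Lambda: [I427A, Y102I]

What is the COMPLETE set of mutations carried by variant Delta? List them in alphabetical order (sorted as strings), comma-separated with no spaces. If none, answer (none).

At Beta: gained [] -> total []
At Delta: gained ['Q586V', 'A833R'] -> total ['A833R', 'Q586V']

Answer: A833R,Q586V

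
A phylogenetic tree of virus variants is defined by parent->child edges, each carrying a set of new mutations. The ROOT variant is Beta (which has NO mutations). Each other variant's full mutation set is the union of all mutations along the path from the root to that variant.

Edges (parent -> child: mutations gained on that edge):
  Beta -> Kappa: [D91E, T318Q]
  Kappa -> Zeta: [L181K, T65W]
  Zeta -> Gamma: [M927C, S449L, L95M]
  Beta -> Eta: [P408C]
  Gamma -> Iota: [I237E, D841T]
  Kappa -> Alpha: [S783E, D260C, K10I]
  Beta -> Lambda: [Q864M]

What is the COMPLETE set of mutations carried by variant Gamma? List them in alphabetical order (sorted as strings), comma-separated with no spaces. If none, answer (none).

At Beta: gained [] -> total []
At Kappa: gained ['D91E', 'T318Q'] -> total ['D91E', 'T318Q']
At Zeta: gained ['L181K', 'T65W'] -> total ['D91E', 'L181K', 'T318Q', 'T65W']
At Gamma: gained ['M927C', 'S449L', 'L95M'] -> total ['D91E', 'L181K', 'L95M', 'M927C', 'S449L', 'T318Q', 'T65W']

Answer: D91E,L181K,L95M,M927C,S449L,T318Q,T65W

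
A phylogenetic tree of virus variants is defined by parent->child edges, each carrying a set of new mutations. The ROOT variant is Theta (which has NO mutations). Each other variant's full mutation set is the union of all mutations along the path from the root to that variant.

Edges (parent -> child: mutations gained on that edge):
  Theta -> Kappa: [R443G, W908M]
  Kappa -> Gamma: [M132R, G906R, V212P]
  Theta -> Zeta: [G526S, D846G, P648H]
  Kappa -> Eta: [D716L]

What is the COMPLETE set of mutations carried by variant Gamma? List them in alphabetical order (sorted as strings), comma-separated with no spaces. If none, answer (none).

At Theta: gained [] -> total []
At Kappa: gained ['R443G', 'W908M'] -> total ['R443G', 'W908M']
At Gamma: gained ['M132R', 'G906R', 'V212P'] -> total ['G906R', 'M132R', 'R443G', 'V212P', 'W908M']

Answer: G906R,M132R,R443G,V212P,W908M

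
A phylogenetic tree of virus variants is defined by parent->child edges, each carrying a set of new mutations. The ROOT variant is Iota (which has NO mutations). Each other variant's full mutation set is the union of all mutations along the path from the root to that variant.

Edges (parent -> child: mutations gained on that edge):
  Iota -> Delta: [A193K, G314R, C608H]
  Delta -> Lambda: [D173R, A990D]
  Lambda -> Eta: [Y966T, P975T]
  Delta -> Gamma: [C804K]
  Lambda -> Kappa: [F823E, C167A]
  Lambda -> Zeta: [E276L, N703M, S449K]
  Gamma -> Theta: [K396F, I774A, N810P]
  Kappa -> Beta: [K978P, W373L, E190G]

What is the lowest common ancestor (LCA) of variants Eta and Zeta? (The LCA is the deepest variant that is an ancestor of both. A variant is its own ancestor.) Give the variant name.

Path from root to Eta: Iota -> Delta -> Lambda -> Eta
  ancestors of Eta: {Iota, Delta, Lambda, Eta}
Path from root to Zeta: Iota -> Delta -> Lambda -> Zeta
  ancestors of Zeta: {Iota, Delta, Lambda, Zeta}
Common ancestors: {Iota, Delta, Lambda}
Walk up from Zeta: Zeta (not in ancestors of Eta), Lambda (in ancestors of Eta), Delta (in ancestors of Eta), Iota (in ancestors of Eta)
Deepest common ancestor (LCA) = Lambda

Answer: Lambda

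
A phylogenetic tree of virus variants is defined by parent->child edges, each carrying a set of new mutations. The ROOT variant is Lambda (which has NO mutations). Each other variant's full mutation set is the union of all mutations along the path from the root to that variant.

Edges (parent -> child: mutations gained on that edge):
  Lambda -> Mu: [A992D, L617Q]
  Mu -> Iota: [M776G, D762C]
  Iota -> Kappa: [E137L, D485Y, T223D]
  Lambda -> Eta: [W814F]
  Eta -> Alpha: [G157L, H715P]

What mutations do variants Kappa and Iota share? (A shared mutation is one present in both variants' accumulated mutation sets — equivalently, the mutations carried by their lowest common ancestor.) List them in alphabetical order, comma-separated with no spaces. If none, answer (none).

Answer: A992D,D762C,L617Q,M776G

Derivation:
Accumulating mutations along path to Kappa:
  At Lambda: gained [] -> total []
  At Mu: gained ['A992D', 'L617Q'] -> total ['A992D', 'L617Q']
  At Iota: gained ['M776G', 'D762C'] -> total ['A992D', 'D762C', 'L617Q', 'M776G']
  At Kappa: gained ['E137L', 'D485Y', 'T223D'] -> total ['A992D', 'D485Y', 'D762C', 'E137L', 'L617Q', 'M776G', 'T223D']
Mutations(Kappa) = ['A992D', 'D485Y', 'D762C', 'E137L', 'L617Q', 'M776G', 'T223D']
Accumulating mutations along path to Iota:
  At Lambda: gained [] -> total []
  At Mu: gained ['A992D', 'L617Q'] -> total ['A992D', 'L617Q']
  At Iota: gained ['M776G', 'D762C'] -> total ['A992D', 'D762C', 'L617Q', 'M776G']
Mutations(Iota) = ['A992D', 'D762C', 'L617Q', 'M776G']
Intersection: ['A992D', 'D485Y', 'D762C', 'E137L', 'L617Q', 'M776G', 'T223D'] ∩ ['A992D', 'D762C', 'L617Q', 'M776G'] = ['A992D', 'D762C', 'L617Q', 'M776G']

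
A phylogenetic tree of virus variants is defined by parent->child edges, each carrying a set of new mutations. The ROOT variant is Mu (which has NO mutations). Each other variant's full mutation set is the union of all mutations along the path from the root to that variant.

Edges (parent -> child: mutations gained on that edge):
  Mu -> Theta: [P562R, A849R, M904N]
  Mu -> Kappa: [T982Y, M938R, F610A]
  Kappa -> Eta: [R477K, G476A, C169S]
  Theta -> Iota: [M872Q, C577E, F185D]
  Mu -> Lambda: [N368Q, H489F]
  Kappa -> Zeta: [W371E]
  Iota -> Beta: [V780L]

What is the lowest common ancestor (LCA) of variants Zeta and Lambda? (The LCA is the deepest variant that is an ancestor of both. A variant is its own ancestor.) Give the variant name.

Path from root to Zeta: Mu -> Kappa -> Zeta
  ancestors of Zeta: {Mu, Kappa, Zeta}
Path from root to Lambda: Mu -> Lambda
  ancestors of Lambda: {Mu, Lambda}
Common ancestors: {Mu}
Walk up from Lambda: Lambda (not in ancestors of Zeta), Mu (in ancestors of Zeta)
Deepest common ancestor (LCA) = Mu

Answer: Mu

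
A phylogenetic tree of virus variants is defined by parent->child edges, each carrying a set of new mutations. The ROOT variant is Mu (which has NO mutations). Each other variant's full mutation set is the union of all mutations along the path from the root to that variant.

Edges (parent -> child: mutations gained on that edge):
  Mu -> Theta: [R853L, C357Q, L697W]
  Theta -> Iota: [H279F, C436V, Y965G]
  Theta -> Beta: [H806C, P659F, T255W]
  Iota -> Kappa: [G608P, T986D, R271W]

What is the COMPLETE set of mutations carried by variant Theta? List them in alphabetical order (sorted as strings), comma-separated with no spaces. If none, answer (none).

Answer: C357Q,L697W,R853L

Derivation:
At Mu: gained [] -> total []
At Theta: gained ['R853L', 'C357Q', 'L697W'] -> total ['C357Q', 'L697W', 'R853L']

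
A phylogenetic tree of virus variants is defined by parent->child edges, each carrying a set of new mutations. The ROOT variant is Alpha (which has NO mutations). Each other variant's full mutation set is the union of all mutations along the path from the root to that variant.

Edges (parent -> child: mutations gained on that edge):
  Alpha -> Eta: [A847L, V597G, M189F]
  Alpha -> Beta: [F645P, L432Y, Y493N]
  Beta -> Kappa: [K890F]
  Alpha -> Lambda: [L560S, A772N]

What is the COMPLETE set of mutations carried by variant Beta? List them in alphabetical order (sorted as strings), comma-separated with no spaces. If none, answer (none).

At Alpha: gained [] -> total []
At Beta: gained ['F645P', 'L432Y', 'Y493N'] -> total ['F645P', 'L432Y', 'Y493N']

Answer: F645P,L432Y,Y493N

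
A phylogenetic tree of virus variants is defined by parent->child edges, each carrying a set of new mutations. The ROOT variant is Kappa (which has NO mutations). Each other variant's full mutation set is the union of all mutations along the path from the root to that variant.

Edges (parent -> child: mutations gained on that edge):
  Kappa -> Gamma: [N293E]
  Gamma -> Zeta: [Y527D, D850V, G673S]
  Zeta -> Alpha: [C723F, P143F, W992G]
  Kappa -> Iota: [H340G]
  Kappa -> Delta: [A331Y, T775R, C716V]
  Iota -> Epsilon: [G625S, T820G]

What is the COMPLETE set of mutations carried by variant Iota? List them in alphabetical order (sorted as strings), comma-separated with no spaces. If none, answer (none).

Answer: H340G

Derivation:
At Kappa: gained [] -> total []
At Iota: gained ['H340G'] -> total ['H340G']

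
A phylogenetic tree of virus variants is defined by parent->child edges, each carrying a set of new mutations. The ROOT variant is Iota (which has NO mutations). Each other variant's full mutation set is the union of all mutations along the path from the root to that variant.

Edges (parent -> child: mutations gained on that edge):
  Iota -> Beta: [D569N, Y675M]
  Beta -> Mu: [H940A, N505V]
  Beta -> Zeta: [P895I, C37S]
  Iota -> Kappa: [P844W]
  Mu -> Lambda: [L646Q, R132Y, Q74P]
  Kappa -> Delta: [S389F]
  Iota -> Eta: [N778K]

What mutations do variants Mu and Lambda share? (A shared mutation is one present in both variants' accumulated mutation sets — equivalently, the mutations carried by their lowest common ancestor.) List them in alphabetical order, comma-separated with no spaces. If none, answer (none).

Accumulating mutations along path to Mu:
  At Iota: gained [] -> total []
  At Beta: gained ['D569N', 'Y675M'] -> total ['D569N', 'Y675M']
  At Mu: gained ['H940A', 'N505V'] -> total ['D569N', 'H940A', 'N505V', 'Y675M']
Mutations(Mu) = ['D569N', 'H940A', 'N505V', 'Y675M']
Accumulating mutations along path to Lambda:
  At Iota: gained [] -> total []
  At Beta: gained ['D569N', 'Y675M'] -> total ['D569N', 'Y675M']
  At Mu: gained ['H940A', 'N505V'] -> total ['D569N', 'H940A', 'N505V', 'Y675M']
  At Lambda: gained ['L646Q', 'R132Y', 'Q74P'] -> total ['D569N', 'H940A', 'L646Q', 'N505V', 'Q74P', 'R132Y', 'Y675M']
Mutations(Lambda) = ['D569N', 'H940A', 'L646Q', 'N505V', 'Q74P', 'R132Y', 'Y675M']
Intersection: ['D569N', 'H940A', 'N505V', 'Y675M'] ∩ ['D569N', 'H940A', 'L646Q', 'N505V', 'Q74P', 'R132Y', 'Y675M'] = ['D569N', 'H940A', 'N505V', 'Y675M']

Answer: D569N,H940A,N505V,Y675M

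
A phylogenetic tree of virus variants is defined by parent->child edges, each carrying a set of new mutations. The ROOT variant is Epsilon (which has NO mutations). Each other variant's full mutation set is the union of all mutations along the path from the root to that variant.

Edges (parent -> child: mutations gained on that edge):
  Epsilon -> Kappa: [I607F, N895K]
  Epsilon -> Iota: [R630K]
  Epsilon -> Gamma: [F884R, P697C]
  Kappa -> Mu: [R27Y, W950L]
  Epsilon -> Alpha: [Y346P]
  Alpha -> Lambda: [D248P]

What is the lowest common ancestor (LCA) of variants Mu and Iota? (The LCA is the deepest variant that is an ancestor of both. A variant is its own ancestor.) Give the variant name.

Path from root to Mu: Epsilon -> Kappa -> Mu
  ancestors of Mu: {Epsilon, Kappa, Mu}
Path from root to Iota: Epsilon -> Iota
  ancestors of Iota: {Epsilon, Iota}
Common ancestors: {Epsilon}
Walk up from Iota: Iota (not in ancestors of Mu), Epsilon (in ancestors of Mu)
Deepest common ancestor (LCA) = Epsilon

Answer: Epsilon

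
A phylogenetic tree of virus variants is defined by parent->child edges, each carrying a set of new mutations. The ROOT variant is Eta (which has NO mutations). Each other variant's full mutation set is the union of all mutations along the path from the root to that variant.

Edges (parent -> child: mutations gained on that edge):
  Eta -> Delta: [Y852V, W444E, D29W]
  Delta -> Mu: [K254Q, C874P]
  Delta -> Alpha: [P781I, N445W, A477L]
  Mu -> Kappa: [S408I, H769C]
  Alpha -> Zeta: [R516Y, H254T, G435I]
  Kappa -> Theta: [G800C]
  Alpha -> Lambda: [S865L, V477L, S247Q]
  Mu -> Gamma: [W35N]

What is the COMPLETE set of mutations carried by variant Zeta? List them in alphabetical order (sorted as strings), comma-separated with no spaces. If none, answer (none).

Answer: A477L,D29W,G435I,H254T,N445W,P781I,R516Y,W444E,Y852V

Derivation:
At Eta: gained [] -> total []
At Delta: gained ['Y852V', 'W444E', 'D29W'] -> total ['D29W', 'W444E', 'Y852V']
At Alpha: gained ['P781I', 'N445W', 'A477L'] -> total ['A477L', 'D29W', 'N445W', 'P781I', 'W444E', 'Y852V']
At Zeta: gained ['R516Y', 'H254T', 'G435I'] -> total ['A477L', 'D29W', 'G435I', 'H254T', 'N445W', 'P781I', 'R516Y', 'W444E', 'Y852V']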